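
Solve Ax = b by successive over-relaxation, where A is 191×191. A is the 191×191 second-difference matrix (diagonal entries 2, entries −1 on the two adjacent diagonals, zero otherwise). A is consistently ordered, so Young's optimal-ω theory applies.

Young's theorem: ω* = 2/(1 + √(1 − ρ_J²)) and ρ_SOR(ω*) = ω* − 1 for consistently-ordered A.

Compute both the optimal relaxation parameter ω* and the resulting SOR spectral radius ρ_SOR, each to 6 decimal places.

With n=191, ρ(Jacobi) = cos(π/192) = 0.999866.
√(1−ρ_J²) = |sin(π/192)| = 0.0163617
ω* = 2 / (1 + 0.0163617) = 2 / 1.0163617 ≈ 1.967803.
At ω = 1.967803 every |λ(B_ω)| = ω−1, so ρ_SOR = 0.967803.

ω* = 1.967803, ρ_SOR = 0.967803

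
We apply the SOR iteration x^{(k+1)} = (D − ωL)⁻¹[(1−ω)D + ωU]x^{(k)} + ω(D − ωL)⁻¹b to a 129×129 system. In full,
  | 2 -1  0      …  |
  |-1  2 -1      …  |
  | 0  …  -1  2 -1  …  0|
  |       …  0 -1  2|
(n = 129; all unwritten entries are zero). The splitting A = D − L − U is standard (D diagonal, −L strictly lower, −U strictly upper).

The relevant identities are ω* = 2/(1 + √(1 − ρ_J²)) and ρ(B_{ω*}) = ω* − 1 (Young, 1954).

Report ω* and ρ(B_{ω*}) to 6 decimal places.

ω* = 1.952813, ρ_SOR = 0.952813

[ρ_J] n=129: ρ(B_J) = cos(π/(n+1)) = cos(π/130) = 0.999708.
√(1−ρ_J²) = |sin(π/130)| = 0.0241637
Young: ω* = 2/(1+√(1−ρ_J²)) = 2/(1+0.0241637) = 2/1.0241637 = 1.952813.
ρ_SOR = ω* − 1 = 1.952813 − 1 = 0.952813.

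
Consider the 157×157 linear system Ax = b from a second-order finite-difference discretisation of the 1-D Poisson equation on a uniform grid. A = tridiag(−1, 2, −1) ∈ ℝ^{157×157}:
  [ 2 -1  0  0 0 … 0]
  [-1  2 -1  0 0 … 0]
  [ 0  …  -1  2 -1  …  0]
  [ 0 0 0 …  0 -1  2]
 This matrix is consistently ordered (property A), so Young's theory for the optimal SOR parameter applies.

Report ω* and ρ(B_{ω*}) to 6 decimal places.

[ρ_J] n=157: ρ(B_J) = cos(π/(n+1)) = cos(π/158) = 0.999802.
root = sin(π/158) = 0.0198822  (since 1−cos² = sin²).
[ω*] 2 ÷ (1 + 0.0198822) = 2 ÷ 1.0198822 = 1.961011.
At ω = 1.961011 every |λ(B_ω)| = ω−1, so ρ_SOR = 0.961011.

ω* = 1.961011, ρ_SOR = 0.961011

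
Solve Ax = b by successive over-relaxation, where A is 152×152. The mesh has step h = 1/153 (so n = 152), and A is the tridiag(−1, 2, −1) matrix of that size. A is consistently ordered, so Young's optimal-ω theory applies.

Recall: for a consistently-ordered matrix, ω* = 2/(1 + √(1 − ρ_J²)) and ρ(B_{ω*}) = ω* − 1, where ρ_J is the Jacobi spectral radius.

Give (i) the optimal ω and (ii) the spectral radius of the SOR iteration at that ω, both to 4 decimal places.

ω* = 1.9598, ρ_SOR = 0.9598

[ρ_J] n=152: ρ(B_J) = cos(π/(n+1)) = cos(π/153) = 0.9998.
√(1−ρ_J²) simplifies to sin(π/153) = 0.02053.
Then 2/(1+√(1−ρ_J²)) = 2/(1+0.02053); ω* = 2/1.02053 = 1.9598.
ρ(B_{ω*}) = ω*−1 = 0.9598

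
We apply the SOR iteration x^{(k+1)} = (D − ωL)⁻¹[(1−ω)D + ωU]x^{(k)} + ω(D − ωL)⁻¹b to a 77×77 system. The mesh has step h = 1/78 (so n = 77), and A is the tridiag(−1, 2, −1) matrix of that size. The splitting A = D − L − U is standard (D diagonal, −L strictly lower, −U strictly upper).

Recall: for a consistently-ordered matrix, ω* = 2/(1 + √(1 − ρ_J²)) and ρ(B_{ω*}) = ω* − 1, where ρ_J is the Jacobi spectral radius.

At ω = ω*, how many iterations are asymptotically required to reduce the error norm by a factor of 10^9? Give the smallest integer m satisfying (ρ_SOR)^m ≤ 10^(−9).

m = 258

½·tridiag(1,0,1) at n=77: λ_k = cos(kπ/78); max |λ| at k=1 ⇒ ρ_J = cos(π/78) ≈ 0.9991890.
√(1−ρ_J²) simplifies to sin(π/78) = 0.0402659.
[ω*] 2 ÷ (1 + 0.0402659) = 2 ÷ 1.0402659 = 1.9225854.
ρ_SOR = ω* − 1 = 1.9225854 − 1 = 0.9225854.
(0.9225854)^m ≤ 10^{−9}  ⇒  m·ln(0.9225854) ≤ −9·ln10  ⇒  m ≥ 257.192  ⇒  m = 258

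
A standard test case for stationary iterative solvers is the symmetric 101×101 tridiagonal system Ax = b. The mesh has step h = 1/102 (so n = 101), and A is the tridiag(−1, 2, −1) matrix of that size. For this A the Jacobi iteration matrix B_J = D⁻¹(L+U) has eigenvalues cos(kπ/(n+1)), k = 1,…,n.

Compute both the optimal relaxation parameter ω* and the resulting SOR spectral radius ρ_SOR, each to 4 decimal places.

[ρ_J] n=101: ρ(B_J) = cos(π/(n+1)) = cos(π/102) = 0.9995.
√(1−ρ_J²) simplifies to sin(π/102) = 0.03080.
So ω* = 2/1.03080 = 1.9402 (Young).
[ρ_SOR] ω* − 1 = 0.9402.

ω* = 1.9402, ρ_SOR = 0.9402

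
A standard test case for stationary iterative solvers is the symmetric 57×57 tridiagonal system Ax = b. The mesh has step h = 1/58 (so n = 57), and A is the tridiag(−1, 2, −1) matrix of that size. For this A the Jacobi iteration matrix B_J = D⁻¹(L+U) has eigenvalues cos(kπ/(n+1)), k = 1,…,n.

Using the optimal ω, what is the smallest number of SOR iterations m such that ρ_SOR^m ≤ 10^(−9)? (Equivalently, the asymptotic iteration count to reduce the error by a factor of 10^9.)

m = 192

½·tridiag(1,0,1) at n=57: λ_k = cos(kπ/58); max |λ| at k=1 ⇒ ρ_J = cos(π/58) ≈ 0.9985334.
√(1−ρ_J²) = |sin(π/58)| = 0.0541389
ω* = 2/(1 + 0.0541389) = 2/1.0541389 = 1.8972832.
ρ_SOR = ω* − 1 ≈ 0.8972832.
m ≥ 9·ln10 / (−ln 0.8972832) = 191.203; smallest integer m = 192.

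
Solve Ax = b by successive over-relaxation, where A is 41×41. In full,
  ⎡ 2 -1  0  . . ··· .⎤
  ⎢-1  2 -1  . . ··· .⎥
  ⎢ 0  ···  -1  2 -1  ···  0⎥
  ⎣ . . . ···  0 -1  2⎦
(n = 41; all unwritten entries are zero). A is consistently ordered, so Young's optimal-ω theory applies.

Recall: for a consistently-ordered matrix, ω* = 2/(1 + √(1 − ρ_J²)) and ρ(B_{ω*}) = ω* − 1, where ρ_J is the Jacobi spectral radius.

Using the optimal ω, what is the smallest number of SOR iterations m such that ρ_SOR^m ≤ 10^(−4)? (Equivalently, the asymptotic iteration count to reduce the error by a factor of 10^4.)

spectrum of D⁻¹(L+U) = {cos(kπ/42) : 1≤k≤41}; ρ_J = cos(π/42) = 0.9972038.
1 − cos²(π/42) = sin²(π/42) ⇒ √(1−ρ_J²) = sin(π/42) = 0.0747301.
[ω*] 2 ÷ (1 + 0.0747301) = 2 ÷ 1.0747301 = 1.8609323.
and ρ(B_{ω*}) = 1.8609323 − 1 = 0.8609323.
ρ_SOR^m ≤ 10^(−4) ⇔ m ≥ 4·ln10/(−ln 0.8609323) = 9.21034/0.149739 = 61.509; m = ⌈61.509⌉ = 62.

m = 62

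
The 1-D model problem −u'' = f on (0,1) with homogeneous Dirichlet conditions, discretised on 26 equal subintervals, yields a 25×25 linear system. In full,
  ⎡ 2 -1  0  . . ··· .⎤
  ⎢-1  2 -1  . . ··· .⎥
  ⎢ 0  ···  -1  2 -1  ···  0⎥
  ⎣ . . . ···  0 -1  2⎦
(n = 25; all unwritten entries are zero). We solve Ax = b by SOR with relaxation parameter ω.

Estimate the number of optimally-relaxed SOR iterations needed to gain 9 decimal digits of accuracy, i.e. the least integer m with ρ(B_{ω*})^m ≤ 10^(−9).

m = 86

spectrum of D⁻¹(L+U) = {cos(kπ/26) : 1≤k≤25}; ρ_J = cos(π/26) = 0.9927089.
root = sin(π/26) = 0.1205367  (since 1−cos² = sin²).
So ω* = 2/1.1205367 = 1.7848590 (Young).
ρ_SOR = ω* − 1 = 1.7848590 − 1 = 0.7848590.
ρ_SOR^m ≤ 10^(−9) ⇔ m ≥ 9·ln10/(−ln 0.7848590) = 20.7233/0.242251 = 85.545; m = ⌈85.545⌉ = 86.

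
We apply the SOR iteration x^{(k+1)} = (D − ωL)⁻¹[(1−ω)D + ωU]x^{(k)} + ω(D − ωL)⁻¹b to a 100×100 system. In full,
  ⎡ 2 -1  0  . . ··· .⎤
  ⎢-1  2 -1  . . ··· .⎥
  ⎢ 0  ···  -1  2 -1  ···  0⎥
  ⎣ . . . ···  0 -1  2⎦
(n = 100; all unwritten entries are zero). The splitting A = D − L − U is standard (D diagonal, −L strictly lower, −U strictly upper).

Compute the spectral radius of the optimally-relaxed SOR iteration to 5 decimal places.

ρ_SOR = 0.93968

With n=100, ρ(Jacobi) = cos(π/101) = 0.99952.
root = sin(π/101) = 0.031100  (since 1−cos² = sin²).
[ω*] 2 ÷ (1 + 0.031100) = 2 ÷ 1.031100 = 1.93968.
ρ_SOR = ω* − 1 ≈ 0.93968.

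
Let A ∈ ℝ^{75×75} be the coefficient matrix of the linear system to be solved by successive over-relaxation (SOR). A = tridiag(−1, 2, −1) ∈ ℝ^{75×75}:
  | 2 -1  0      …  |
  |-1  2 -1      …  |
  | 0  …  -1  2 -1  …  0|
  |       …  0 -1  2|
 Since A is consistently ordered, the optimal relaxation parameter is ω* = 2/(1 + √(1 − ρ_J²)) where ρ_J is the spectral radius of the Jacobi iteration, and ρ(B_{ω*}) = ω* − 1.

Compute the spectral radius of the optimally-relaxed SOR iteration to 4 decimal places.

n=75: λ(B_J) = 1 − λ(A)/2 = cos(kπ/76); k=1 gives ρ_J = 0.9991.
root = sin(π/76) = 0.04132  (since 1−cos² = sin²).
[ω*] 2 ÷ (1 + 0.04132) = 2 ÷ 1.04132 = 1.9206.
[ρ_SOR] ω* − 1 = 0.9206.

ρ_SOR = 0.9206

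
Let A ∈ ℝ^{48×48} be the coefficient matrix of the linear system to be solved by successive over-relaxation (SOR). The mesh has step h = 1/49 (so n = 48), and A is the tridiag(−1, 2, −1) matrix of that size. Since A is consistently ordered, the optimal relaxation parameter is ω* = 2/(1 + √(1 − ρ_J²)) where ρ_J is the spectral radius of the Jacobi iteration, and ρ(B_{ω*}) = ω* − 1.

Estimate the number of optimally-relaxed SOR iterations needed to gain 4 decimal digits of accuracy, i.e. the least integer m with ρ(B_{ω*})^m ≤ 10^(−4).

ρ_J = max_k |cos(kπ/49)| = cos(π/49) = 0.9979454
root = sin(π/49) = 0.0640702  (since 1−cos² = sin²).
ω* = 2/(1+0.0640702) = 1.8795752
ρ_SOR = ω* − 1 = 1.8795752 − 1 = 0.8795752.
(0.8795752)^m ≤ 10^{−4}  ⇒  m·ln(0.8795752) ≤ −4·ln10  ⇒  m ≥ 71.779  ⇒  m = 72

m = 72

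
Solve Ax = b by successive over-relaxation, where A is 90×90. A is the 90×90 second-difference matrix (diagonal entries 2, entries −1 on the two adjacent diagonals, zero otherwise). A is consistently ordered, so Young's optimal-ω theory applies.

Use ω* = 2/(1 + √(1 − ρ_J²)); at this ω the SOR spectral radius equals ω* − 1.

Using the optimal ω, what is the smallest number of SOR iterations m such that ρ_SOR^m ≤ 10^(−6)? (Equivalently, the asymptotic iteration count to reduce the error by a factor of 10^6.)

spectrum of D⁻¹(L+U) = {cos(kπ/91) : 1≤k≤90}; ρ_J = cos(π/91) = 0.9994041.
√(1−ρ_J²) = |sin(π/91)| = 0.0345161
Then 2/(1+√(1−ρ_J²)) = 2/(1+0.0345161); ω* = 2/1.0345161 = 1.9332710.
[ρ_SOR] ω* − 1 = 0.9332710.
Need (0.9332710)^m ≤ 10^(−6): m ≥ 6·ln10/|ln 0.9332710| = 13.8155/0.0690597 = 200.052 ⇒ m = 201.

m = 201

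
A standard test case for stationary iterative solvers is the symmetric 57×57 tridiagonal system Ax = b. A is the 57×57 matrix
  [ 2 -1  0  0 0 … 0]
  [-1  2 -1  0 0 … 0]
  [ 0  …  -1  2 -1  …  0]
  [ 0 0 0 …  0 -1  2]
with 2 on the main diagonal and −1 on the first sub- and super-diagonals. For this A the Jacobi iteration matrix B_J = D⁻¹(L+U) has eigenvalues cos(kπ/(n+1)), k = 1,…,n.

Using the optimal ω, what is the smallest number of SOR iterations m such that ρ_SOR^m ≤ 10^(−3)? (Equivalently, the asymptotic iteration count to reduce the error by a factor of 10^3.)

m = 64

n=57: λ(B_J) = 1 − λ(A)/2 = cos(kπ/58); k=1 gives ρ_J = 0.9985334.
√(1−ρ_J²) = |sin(π/58)| = 0.0541389
[ω*] 2 ÷ (1 + 0.0541389) = 2 ÷ 1.0541389 = 1.8972832.
At ω = 1.8972832 every |λ(B_ω)| = ω−1, so ρ_SOR = 0.8972832.
For 3 digits: m = 3·ln10 / (−ln 0.8972832) = 6.90776/0.108384 = 63.734; round up → m = 64.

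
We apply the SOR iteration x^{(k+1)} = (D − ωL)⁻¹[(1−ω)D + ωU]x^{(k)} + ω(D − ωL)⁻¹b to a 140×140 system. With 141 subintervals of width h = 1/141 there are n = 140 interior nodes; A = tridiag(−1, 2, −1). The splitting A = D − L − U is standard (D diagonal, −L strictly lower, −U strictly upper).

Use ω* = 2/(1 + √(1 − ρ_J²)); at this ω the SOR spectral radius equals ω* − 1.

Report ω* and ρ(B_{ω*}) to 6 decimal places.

ω* = 1.956413, ρ_SOR = 0.956413

ρ_J = max_k |cos(kπ/141)| = cos(π/141) = 0.999752
1 − cos²(π/141) = sin²(π/141) ⇒ √(1−ρ_J²) = sin(π/141) = 0.0222790.
Young: ω* = 2/(1+√(1−ρ_J²)) = 2/(1+0.0222790) = 2/1.0222790 = 1.956413.
[ρ_SOR] ω* − 1 = 0.956413.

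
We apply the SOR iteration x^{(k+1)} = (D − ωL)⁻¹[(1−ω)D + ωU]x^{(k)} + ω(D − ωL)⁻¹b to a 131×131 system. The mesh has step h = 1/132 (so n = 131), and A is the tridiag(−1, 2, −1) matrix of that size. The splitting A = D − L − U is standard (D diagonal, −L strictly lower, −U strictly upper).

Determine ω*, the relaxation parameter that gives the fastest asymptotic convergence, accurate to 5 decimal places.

½·tridiag(1,0,1) at n=131: λ_k = cos(kπ/132); max |λ| at k=1 ⇒ ρ_J = cos(π/132) ≈ 0.99972.
root = sin(π/132) = 0.023798  (since 1−cos² = sin²).
ω* = 2/(1 + 0.023798) = 2/1.023798 = 1.95351.
Hence ρ(B_{ω*}) = 1.95351 − 1 = 0.95351.

ω* = 1.95351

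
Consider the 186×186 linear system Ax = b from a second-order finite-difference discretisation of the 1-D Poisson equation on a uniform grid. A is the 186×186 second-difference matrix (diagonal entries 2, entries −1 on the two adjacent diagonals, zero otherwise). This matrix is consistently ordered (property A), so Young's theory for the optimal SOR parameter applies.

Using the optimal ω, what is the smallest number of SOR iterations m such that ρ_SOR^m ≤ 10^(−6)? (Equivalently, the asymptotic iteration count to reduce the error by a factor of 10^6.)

m = 412

n=186: λ(B_J) = 1 − λ(A)/2 = cos(kπ/187); k=1 gives ρ_J = 0.9998589.
√(1−ρ_J²) = |sin(π/187)| = 0.0167992
Then 2/(1+√(1−ρ_J²)) = 2/(1+0.0167992); ω* = 2/1.0167992 = 1.9669567.
ρ_SOR = ω* − 1 ≈ 0.9669567.
For 6 digits: m = 6·ln10 / (−ln 0.9669567) = 13.8155/0.0336016 = 411.156; round up → m = 412.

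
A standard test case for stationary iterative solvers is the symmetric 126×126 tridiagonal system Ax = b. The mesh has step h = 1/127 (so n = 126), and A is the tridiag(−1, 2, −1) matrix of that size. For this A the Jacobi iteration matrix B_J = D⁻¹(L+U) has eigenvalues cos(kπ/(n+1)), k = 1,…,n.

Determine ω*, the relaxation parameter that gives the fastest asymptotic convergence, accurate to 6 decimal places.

½·tridiag(1,0,1) at n=126: λ_k = cos(kπ/127); max |λ| at k=1 ⇒ ρ_J = cos(π/127) ≈ 0.999694.
√(1−ρ_J²) = |sin(π/127)| = 0.0247344
Young: ω* = 2/(1+√(1−ρ_J²)) = 2/(1+0.0247344) = 2/1.0247344 = 1.951725.
ρ_SOR = ω* − 1 = 1.951725 − 1 = 0.951725.

ω* = 1.951725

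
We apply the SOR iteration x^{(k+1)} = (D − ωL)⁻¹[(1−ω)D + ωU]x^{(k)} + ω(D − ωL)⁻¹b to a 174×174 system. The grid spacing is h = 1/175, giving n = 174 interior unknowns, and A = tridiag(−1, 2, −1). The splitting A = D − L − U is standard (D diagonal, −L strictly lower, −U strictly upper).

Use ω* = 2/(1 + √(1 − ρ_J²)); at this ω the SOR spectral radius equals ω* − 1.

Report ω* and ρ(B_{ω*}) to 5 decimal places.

n=174: λ(B_J) = 1 − λ(A)/2 = cos(kπ/175); k=1 gives ρ_J = 0.99984.
√(1 − cos²(π/175)) = sin(π/175) ≈ 0.017951.
Then 2/(1+√(1−ρ_J²)) = 2/(1+0.017951); ω* = 2/1.017951 = 1.96473.
ρ(B_{ω*}) = ω*−1 = 0.96473

ω* = 1.96473, ρ_SOR = 0.96473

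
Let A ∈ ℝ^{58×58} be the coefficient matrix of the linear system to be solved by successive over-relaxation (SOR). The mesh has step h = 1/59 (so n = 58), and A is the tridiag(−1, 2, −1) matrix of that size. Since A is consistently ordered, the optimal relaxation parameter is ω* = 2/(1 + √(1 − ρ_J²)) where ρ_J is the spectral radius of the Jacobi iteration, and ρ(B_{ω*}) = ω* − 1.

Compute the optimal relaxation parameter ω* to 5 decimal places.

[ρ_J] n=58: ρ(B_J) = cos(π/(n+1)) = cos(π/59) = 0.99858.
√(1−ρ_J²) = |sin(π/59)| = 0.053222
[ω*] 2 ÷ (1 + 0.053222) = 2 ÷ 1.053222 = 1.89893.
At ω = 1.89893 every |λ(B_ω)| = ω−1, so ρ_SOR = 0.89893.

ω* = 1.89893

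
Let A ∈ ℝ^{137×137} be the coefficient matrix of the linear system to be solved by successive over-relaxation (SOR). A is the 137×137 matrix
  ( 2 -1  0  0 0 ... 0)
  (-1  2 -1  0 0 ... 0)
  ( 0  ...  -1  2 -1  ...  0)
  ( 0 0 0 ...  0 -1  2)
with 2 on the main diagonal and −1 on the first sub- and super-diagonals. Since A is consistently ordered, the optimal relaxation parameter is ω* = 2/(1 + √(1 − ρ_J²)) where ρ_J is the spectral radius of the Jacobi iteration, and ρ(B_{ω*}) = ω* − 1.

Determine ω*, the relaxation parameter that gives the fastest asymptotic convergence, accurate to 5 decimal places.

n=137: λ(B_J) = 1 − λ(A)/2 = cos(kπ/138); k=1 gives ρ_J = 0.99974.
√(1−ρ_J²) = |sin(π/138)| = 0.022763
Young: ω* = 2/(1+√(1−ρ_J²)) = 2/(1+0.022763) = 2/1.022763 = 1.95549.
and ρ(B_{ω*}) = 1.95549 − 1 = 0.95549.

ω* = 1.95549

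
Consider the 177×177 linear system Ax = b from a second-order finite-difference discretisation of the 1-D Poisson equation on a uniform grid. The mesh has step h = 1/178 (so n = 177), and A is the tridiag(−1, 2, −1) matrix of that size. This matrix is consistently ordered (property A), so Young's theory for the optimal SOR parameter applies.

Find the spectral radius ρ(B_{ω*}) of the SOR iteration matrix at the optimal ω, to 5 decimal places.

n=177: λ(B_J) = 1 − λ(A)/2 = cos(kπ/178); k=1 gives ρ_J = 0.99984.
√(1 − cos²(π/178)) = sin(π/178) ≈ 0.017648.
ω* = 2/(1+0.017648) = 1.96532
Hence ρ(B_{ω*}) = 1.96532 − 1 = 0.96532.

ρ_SOR = 0.96532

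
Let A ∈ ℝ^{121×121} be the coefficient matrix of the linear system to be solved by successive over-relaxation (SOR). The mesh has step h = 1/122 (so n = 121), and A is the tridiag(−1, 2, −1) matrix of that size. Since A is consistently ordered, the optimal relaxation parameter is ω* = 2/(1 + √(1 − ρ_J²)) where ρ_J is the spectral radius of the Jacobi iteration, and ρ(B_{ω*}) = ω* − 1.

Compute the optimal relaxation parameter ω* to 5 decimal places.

ω* = 1.94980

spectrum of D⁻¹(L+U) = {cos(kπ/122) : 1≤k≤121}; ρ_J = cos(π/122) = 0.99967.
1 − cos²(π/122) = sin²(π/122) ⇒ √(1−ρ_J²) = sin(π/122) = 0.025748.
ω* = 2/(1+0.025748) = 1.94980
and ρ(B_{ω*}) = 1.94980 − 1 = 0.94980.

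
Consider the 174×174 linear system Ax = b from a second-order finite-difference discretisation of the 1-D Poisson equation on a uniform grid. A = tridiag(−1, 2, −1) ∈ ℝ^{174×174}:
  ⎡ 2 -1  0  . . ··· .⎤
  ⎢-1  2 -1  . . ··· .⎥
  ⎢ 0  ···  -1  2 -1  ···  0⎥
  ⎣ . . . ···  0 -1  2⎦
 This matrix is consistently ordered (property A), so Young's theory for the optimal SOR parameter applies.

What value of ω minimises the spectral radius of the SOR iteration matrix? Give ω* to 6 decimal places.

ω* = 1.964731

With n=174, ρ(Jacobi) = cos(π/175) = 0.999839.
√(1 − cos²(π/175)) = sin(π/175) ≈ 0.0179510.
[ω*] 2 ÷ (1 + 0.0179510) = 2 ÷ 1.0179510 = 1.964731.
ρ_SOR = ω* − 1 ≈ 0.964731.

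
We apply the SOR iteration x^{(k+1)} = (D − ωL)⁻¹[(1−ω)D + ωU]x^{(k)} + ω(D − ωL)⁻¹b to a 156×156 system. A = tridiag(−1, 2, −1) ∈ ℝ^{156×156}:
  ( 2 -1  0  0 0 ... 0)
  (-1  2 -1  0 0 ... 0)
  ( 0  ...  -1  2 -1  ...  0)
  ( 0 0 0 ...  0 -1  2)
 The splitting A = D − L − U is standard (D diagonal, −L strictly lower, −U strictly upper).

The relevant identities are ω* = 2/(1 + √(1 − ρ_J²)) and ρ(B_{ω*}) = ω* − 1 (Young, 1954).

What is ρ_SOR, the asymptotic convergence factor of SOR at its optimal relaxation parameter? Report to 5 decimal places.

ρ_SOR = 0.96077

n=156: λ(B_J) = 1 − λ(A)/2 = cos(kπ/157); k=1 gives ρ_J = 0.99980.
1 − cos²(π/157) = sin²(π/157) ⇒ √(1−ρ_J²) = sin(π/157) = 0.020009.
Then 2/(1+√(1−ρ_J²)) = 2/(1+0.020009); ω* = 2/1.020009 = 1.96077.
At ω = 1.96077 every |λ(B_ω)| = ω−1, so ρ_SOR = 0.96077.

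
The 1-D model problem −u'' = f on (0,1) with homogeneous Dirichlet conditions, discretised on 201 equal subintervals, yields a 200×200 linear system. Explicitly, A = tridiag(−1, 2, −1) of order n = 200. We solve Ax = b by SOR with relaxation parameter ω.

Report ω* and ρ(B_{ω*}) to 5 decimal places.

spectrum of D⁻¹(L+U) = {cos(kπ/201) : 1≤k≤200}; ρ_J = cos(π/201) = 0.99988.
√(1−ρ_J²) simplifies to sin(π/201) = 0.015629.
[ω*] 2 ÷ (1 + 0.015629) = 2 ÷ 1.015629 = 1.96922.
At ω = 1.96922 every |λ(B_ω)| = ω−1, so ρ_SOR = 0.96922.

ω* = 1.96922, ρ_SOR = 0.96922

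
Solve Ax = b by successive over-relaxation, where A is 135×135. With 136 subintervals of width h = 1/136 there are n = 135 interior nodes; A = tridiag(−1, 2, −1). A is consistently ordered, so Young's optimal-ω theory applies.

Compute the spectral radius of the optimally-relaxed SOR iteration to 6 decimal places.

ρ_SOR = 0.954847

[ρ_J] n=135: ρ(B_J) = cos(π/(n+1)) = cos(π/136) = 0.999733.
√(1 − cos²(π/136)) = sin(π/136) ≈ 0.0230979.
So ω* = 2/1.0230979 = 1.954847 (Young).
ρ_SOR = ω* − 1 = 1.954847 − 1 = 0.954847.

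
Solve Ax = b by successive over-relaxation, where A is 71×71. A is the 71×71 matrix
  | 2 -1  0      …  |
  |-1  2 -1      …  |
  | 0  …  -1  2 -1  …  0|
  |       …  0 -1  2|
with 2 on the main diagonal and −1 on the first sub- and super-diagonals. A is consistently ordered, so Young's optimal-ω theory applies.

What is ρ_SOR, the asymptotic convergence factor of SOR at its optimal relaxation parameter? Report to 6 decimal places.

ρ_SOR = 0.916407

½·tridiag(1,0,1) at n=71: λ_k = cos(kπ/72); max |λ| at k=1 ⇒ ρ_J = cos(π/72) ≈ 0.999048.
√(1−ρ_J²) simplifies to sin(π/72) = 0.0436194.
ω* = 2 / (1 + 0.0436194) = 2 / 1.0436194 ≈ 1.916407.
At ω = 1.916407 every |λ(B_ω)| = ω−1, so ρ_SOR = 0.916407.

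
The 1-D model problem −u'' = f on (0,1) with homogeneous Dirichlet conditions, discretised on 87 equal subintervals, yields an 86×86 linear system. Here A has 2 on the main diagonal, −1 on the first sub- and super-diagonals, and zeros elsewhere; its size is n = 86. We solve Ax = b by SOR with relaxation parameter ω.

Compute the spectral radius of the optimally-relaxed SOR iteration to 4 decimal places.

ρ_J = max_k |cos(kπ/87)| = cos(π/87) = 0.9993
√(1 − cos²(π/87)) = sin(π/87) ≈ 0.03610.
ω* = 2/(1 + 0.03610) = 2/1.03610 = 1.9303.
ρ(B_{ω*}) = ω*−1 = 0.9303

ρ_SOR = 0.9303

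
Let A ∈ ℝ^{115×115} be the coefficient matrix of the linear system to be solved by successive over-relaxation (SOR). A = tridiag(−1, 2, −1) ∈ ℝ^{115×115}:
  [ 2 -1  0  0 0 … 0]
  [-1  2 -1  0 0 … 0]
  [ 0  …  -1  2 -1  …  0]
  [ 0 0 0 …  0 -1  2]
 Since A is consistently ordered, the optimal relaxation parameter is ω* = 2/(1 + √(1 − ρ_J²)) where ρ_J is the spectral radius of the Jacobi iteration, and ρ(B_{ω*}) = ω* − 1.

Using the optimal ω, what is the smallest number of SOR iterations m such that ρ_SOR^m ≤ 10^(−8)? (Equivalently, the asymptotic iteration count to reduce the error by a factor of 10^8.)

spectrum of D⁻¹(L+U) = {cos(kπ/116) : 1≤k≤115}; ρ_J = cos(π/116) = 0.9996333.
1 − cos²(π/116) = sin²(π/116) ⇒ √(1−ρ_J²) = sin(π/116) = 0.0270794.
Then 2/(1+√(1−ρ_J²)) = 2/(1+0.0270794); ω* = 2/1.0270794 = 1.9472691.
At ω = 1.9472691 every |λ(B_ω)| = ω−1, so ρ_SOR = 0.9472691.
(0.9472691)^m ≤ 10^{−8}  ⇒  m·ln(0.9472691) ≤ −8·ln10  ⇒  m ≥ 340.040  ⇒  m = 341

m = 341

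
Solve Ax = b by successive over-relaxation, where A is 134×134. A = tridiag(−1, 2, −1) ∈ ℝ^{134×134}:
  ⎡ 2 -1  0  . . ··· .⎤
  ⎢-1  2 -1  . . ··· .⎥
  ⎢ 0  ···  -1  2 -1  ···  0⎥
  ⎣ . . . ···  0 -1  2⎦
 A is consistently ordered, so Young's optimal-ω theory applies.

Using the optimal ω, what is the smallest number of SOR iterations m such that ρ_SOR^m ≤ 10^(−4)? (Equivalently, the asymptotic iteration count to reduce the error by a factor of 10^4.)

m = 198

[ρ_J] n=134: ρ(B_J) = cos(π/(n+1)) = cos(π/135) = 0.9997292.
1 − cos²(π/135) = sin²(π/135) ⇒ √(1−ρ_J²) = sin(π/135) = 0.0232690.
So ω* = 2/1.0232690 = 1.9545203 (Young).
At ω = 1.9545203 every |λ(B_ω)| = ω−1, so ρ_SOR = 0.9545203.
ρ_SOR^m ≤ 10^(−4) ⇔ m ≥ 4·ln10/(−ln 0.9545203) = 9.21034/0.0465464 = 197.874; m = ⌈197.874⌉ = 198.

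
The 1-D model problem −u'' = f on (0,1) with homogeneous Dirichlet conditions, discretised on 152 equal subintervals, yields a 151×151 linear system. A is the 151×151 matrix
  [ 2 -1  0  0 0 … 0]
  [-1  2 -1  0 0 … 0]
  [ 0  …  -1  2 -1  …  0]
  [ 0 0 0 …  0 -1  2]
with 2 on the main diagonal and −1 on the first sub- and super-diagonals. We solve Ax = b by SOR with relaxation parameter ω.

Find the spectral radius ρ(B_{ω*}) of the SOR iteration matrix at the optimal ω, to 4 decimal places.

n=151: λ(B_J) = 1 − λ(A)/2 = cos(kπ/152); k=1 gives ρ_J = 0.9998.
root = sin(π/152) = 0.02067  (since 1−cos² = sin²).
ω* = 2/(1 + 0.02067) = 2/1.02067 = 1.9595.
[ρ_SOR] ω* − 1 = 0.9595.

ρ_SOR = 0.9595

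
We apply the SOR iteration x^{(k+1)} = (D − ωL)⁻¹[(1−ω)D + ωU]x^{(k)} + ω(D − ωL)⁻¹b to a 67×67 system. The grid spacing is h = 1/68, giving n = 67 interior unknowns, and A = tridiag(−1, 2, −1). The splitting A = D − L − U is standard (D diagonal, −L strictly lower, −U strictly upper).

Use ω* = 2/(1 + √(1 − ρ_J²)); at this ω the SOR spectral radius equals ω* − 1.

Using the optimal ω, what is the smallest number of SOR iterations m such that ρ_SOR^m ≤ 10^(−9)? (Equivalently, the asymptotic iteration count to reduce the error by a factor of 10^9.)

[ρ_J] n=67: ρ(B_J) = cos(π/(n+1)) = cos(π/68) = 0.9989330.
1 − cos²(π/68) = sin²(π/68) ⇒ √(1−ρ_J²) = sin(π/68) = 0.0461835.
So ω* = 2/1.0461835 = 1.9117105 (Young).
ρ_SOR = ω* − 1 ≈ 0.9117105.
(0.9117105)^m ≤ 10^{−9}  ⇒  m·ln(0.9117105) ≤ −9·ln10  ⇒  m ≥ 224.199  ⇒  m = 225

m = 225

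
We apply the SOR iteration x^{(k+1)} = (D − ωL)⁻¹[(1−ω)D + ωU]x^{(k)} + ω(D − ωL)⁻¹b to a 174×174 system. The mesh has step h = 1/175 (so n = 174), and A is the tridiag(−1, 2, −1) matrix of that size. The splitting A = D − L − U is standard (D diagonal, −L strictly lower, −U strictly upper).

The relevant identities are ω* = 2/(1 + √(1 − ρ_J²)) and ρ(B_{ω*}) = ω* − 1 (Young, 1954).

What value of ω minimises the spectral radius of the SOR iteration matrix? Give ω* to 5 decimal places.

ω* = 1.96473

½·tridiag(1,0,1) at n=174: λ_k = cos(kπ/175); max |λ| at k=1 ⇒ ρ_J = cos(π/175) ≈ 0.99984.
√(1−ρ_J²) = |sin(π/175)| = 0.017951
[ω*] 2 ÷ (1 + 0.017951) = 2 ÷ 1.017951 = 1.96473.
[ρ_SOR] ω* − 1 = 0.96473.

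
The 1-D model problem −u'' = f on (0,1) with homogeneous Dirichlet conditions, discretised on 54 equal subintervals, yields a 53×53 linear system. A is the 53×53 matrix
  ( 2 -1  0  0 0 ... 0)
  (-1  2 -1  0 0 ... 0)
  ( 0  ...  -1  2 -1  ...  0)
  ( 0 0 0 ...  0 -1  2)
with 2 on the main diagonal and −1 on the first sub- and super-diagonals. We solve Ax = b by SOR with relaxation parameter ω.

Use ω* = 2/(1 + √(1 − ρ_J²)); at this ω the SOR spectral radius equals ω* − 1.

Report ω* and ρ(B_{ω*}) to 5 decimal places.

n=53: λ(B_J) = 1 − λ(A)/2 = cos(kπ/54); k=1 gives ρ_J = 0.99831.
√(1−ρ_J²) simplifies to sin(π/54) = 0.058145.
Young: ω* = 2/(1+√(1−ρ_J²)) = 2/(1+0.058145) = 2/1.058145 = 1.89010.
ρ_SOR = ω* − 1 = 1.89010 − 1 = 0.89010.

ω* = 1.89010, ρ_SOR = 0.89010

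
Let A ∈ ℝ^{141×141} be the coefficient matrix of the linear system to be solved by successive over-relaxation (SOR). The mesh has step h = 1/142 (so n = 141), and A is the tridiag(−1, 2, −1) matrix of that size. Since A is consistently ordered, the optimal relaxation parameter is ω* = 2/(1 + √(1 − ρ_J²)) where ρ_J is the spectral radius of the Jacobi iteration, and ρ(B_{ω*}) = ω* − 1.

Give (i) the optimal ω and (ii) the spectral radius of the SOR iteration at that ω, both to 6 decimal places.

ω* = 1.956713, ρ_SOR = 0.956713

B_J for the 141×141 system has eigenvalues cos(kπ/142); ρ_J = cos(π/142) = 0.999755.
√(1−ρ_J²) = |sin(π/142)| = 0.0221221
[ω*] 2 ÷ (1 + 0.0221221) = 2 ÷ 1.0221221 = 1.956713.
ρ_SOR = ω* − 1 = 1.956713 − 1 = 0.956713.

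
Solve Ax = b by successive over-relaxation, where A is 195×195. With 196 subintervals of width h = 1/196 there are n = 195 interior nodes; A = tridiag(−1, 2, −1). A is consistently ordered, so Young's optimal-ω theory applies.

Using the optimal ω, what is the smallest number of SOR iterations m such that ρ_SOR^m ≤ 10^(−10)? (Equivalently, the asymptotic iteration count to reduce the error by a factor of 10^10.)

ρ_J = max_k |cos(kπ/196)| = cos(π/196) = 0.9998715
root = sin(π/196) = 0.0160278  (since 1−cos² = sin²).
ω* = 2/(1 + 0.0160278) = 2/1.0160278 = 1.9684501.
ρ_SOR = ω* − 1 = 1.9684501 − 1 = 0.9684501.
For 10 digits: m = 10·ln10 / (−ln 0.9684501) = 23.0259/0.0320583 = 718.251; round up → m = 719.

m = 719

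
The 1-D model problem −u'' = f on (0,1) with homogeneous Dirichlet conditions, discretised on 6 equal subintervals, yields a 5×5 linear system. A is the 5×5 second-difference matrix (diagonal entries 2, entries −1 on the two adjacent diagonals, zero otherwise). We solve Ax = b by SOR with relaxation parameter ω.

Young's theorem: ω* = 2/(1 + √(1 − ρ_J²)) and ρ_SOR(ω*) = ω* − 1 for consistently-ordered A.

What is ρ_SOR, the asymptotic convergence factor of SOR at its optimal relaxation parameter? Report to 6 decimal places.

ρ_SOR = 0.333333

ρ_J = max_k |cos(kπ/6)| = cos(π/6) = 0.866025
√(1−ρ_J²) = |sin(π/6)| = 0.5000000
ω* = 2 / (1 + 0.5000000) = 2 / 1.5000000 ≈ 1.333333.
Hence ρ(B_{ω*}) = 1.333333 − 1 = 0.333333.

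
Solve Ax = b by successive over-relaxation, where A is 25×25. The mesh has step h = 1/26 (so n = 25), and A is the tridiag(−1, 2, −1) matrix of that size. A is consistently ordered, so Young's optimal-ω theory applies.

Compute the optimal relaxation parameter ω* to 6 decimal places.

ω* = 1.784859

[ρ_J] n=25: ρ(B_J) = cos(π/(n+1)) = cos(π/26) = 0.992709.
√(1−ρ_J²) = |sin(π/26)| = 0.1205367
ω* = 2/(1 + 0.1205367) = 2/1.1205367 = 1.784859.
Hence ρ(B_{ω*}) = 1.784859 − 1 = 0.784859.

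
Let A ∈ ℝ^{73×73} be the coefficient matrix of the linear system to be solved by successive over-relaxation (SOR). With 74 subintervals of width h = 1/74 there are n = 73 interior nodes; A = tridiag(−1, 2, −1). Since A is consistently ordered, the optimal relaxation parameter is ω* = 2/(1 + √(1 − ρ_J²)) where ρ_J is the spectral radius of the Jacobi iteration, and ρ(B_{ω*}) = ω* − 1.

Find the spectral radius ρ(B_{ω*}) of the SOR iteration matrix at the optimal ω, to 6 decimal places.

spectrum of D⁻¹(L+U) = {cos(kπ/74) : 1≤k≤73}; ρ_J = cos(π/74) = 0.999099.
√(1−ρ_J²) = |sin(π/74)| = 0.0424412
So ω* = 2/1.0424412 = 1.918573 (Young).
At ω = 1.918573 every |λ(B_ω)| = ω−1, so ρ_SOR = 0.918573.

ρ_SOR = 0.918573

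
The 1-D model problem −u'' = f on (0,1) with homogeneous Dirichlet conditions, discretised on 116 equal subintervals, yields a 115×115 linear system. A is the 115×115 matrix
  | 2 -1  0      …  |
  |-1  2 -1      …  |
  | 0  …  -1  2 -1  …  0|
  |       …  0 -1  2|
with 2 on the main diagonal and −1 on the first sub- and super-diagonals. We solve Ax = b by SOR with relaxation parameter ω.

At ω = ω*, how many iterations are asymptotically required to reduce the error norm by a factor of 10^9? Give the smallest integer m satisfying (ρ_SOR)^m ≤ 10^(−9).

ρ_J = max_k |cos(kπ/116)| = cos(π/116) = 0.9996333
√(1 − cos²(π/116)) = sin(π/116) ≈ 0.0270794.
ω* = 2/(1+0.0270794) = 1.9472691
ρ_SOR = ω* − 1 = 1.9472691 − 1 = 0.9472691.
m ≥ 9·ln10 / (−ln 0.9472691) = 382.546; smallest integer m = 383.

m = 383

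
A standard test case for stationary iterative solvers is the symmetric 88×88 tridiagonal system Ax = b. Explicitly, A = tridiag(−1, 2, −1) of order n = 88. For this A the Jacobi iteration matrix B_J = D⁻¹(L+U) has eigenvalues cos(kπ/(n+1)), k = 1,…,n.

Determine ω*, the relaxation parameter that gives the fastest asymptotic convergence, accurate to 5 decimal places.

[ρ_J] n=88: ρ(B_J) = cos(π/(n+1)) = cos(π/89) = 0.99938.
1 − cos²(π/89) = sin²(π/89) ⇒ √(1−ρ_J²) = sin(π/89) = 0.035291.
[ω*] 2 ÷ (1 + 0.035291) = 2 ÷ 1.035291 = 1.93182.
At ω = 1.93182 every |λ(B_ω)| = ω−1, so ρ_SOR = 0.93182.

ω* = 1.93182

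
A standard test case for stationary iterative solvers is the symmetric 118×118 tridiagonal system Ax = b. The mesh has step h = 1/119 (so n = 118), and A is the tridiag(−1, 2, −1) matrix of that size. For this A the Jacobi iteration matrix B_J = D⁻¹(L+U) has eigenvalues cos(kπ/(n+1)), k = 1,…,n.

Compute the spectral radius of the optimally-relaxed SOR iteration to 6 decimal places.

½·tridiag(1,0,1) at n=118: λ_k = cos(kπ/119); max |λ| at k=1 ⇒ ρ_J = cos(π/119) ≈ 0.999652.
√(1−ρ_J²) = |sin(π/119)| = 0.0263969
ω* = 2 / (1 + 0.0263969) = 2 / 1.0263969 ≈ 1.948564.
ρ_SOR = ω* − 1 = 1.948564 − 1 = 0.948564.

ρ_SOR = 0.948564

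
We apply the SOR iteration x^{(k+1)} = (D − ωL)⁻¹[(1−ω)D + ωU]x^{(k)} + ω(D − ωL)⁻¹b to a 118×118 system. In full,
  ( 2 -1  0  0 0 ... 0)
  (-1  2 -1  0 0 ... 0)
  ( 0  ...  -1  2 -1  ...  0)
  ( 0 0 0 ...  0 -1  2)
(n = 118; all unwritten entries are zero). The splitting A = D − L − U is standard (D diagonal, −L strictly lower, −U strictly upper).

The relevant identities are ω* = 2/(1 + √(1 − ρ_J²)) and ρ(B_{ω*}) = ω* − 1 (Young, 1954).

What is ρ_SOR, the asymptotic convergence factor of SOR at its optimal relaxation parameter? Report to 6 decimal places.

ρ_SOR = 0.948564

With n=118, ρ(Jacobi) = cos(π/119) = 0.999652.
√(1−ρ_J²) simplifies to sin(π/119) = 0.0263969.
Young: ω* = 2/(1+√(1−ρ_J²)) = 2/(1+0.0263969) = 2/1.0263969 = 1.948564.
ρ_SOR = ω* − 1 ≈ 0.948564.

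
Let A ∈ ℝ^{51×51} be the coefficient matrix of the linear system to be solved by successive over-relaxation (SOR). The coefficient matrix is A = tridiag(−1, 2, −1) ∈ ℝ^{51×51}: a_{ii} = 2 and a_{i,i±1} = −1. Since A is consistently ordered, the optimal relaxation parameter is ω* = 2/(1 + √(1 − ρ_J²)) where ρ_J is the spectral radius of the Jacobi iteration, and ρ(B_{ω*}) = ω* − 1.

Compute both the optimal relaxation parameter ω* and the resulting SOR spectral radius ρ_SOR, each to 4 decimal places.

ω* = 1.8861, ρ_SOR = 0.8861

With n=51, ρ(Jacobi) = cos(π/52) = 0.9982.
root = sin(π/52) = 0.06038  (since 1−cos² = sin²).
ω* = 2/(1+0.06038) = 1.8861
At ω = 1.8861 every |λ(B_ω)| = ω−1, so ρ_SOR = 0.8861.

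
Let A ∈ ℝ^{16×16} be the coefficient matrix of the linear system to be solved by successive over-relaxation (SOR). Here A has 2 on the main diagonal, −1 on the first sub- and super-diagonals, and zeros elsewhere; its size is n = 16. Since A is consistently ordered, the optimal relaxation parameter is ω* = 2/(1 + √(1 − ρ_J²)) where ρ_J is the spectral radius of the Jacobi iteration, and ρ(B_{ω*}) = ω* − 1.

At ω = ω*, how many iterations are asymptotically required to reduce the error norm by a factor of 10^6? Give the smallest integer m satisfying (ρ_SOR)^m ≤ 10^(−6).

[ρ_J] n=16: ρ(B_J) = cos(π/(n+1)) = cos(π/17) = 0.9829731.
√(1−ρ_J²) = |sin(π/17)| = 0.1837495
Then 2/(1+√(1−ρ_J²)) = 2/(1+0.1837495); ω* = 2/1.1837495 = 1.6895466.
At ω = 1.6895466 every |λ(B_ω)| = ω−1, so ρ_SOR = 0.6895466.
(0.6895466)^m ≤ 10^{−6}  ⇒  m·ln(0.6895466) ≤ −6·ln10  ⇒  m ≥ 37.166  ⇒  m = 38

m = 38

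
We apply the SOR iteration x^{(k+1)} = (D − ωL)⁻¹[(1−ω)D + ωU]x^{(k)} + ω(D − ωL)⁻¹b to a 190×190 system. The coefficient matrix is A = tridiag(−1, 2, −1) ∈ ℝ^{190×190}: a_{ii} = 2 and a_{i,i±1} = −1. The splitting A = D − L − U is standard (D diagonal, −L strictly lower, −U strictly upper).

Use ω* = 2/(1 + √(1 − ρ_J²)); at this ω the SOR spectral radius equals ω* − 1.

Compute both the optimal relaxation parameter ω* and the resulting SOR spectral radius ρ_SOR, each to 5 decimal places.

[ρ_J] n=190: ρ(B_J) = cos(π/(n+1)) = cos(π/191) = 0.99986.
√(1−ρ_J²) = |sin(π/191)| = 0.016447
ω* = 2/(1 + 0.016447) = 2/1.016447 = 1.96764.
At ω = 1.96764 every |λ(B_ω)| = ω−1, so ρ_SOR = 0.96764.

ω* = 1.96764, ρ_SOR = 0.96764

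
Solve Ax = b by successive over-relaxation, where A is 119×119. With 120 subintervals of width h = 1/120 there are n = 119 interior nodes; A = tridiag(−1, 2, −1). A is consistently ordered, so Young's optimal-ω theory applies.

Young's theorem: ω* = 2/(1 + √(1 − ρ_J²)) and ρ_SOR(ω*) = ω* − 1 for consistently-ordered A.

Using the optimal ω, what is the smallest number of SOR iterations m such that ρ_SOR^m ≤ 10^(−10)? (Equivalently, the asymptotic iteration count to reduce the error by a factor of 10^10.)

m = 440

With n=119, ρ(Jacobi) = cos(π/120) = 0.9996573.
root = sin(π/120) = 0.0261769  (since 1−cos² = sin²).
Then 2/(1+√(1−ρ_J²)) = 2/(1+0.0261769); ω* = 2/1.0261769 = 1.9489817.
ρ_SOR = ω* − 1 ≈ 0.9489817.
For 10 digits: m = 10·ln10 / (−ln 0.9489817) = 23.0259/0.0523658 = 439.713; round up → m = 440.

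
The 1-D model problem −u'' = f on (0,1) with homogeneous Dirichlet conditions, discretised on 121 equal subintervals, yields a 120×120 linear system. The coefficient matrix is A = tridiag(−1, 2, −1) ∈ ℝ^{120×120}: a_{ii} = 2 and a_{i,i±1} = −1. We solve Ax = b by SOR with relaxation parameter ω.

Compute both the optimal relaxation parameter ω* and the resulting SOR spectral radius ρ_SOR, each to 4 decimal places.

ω* = 1.9494, ρ_SOR = 0.9494

n=120: λ(B_J) = 1 − λ(A)/2 = cos(kπ/121); k=1 gives ρ_J = 0.9997.
√(1 − cos²(π/121)) = sin(π/121) ≈ 0.02596.
So ω* = 2/1.02596 = 1.9494 (Young).
[ρ_SOR] ω* − 1 = 0.9494.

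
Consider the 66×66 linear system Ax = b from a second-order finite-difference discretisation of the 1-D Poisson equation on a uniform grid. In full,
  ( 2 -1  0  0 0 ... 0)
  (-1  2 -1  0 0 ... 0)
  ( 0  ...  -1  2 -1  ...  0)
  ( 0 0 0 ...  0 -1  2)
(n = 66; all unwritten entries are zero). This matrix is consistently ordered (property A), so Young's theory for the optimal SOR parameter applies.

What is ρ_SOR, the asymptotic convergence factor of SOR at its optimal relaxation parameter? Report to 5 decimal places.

ρ_SOR = 0.91045

½·tridiag(1,0,1) at n=66: λ_k = cos(kπ/67); max |λ| at k=1 ⇒ ρ_J = cos(π/67) ≈ 0.99890.
root = sin(π/67) = 0.046872  (since 1−cos² = sin²).
Young: ω* = 2/(1+√(1−ρ_J²)) = 2/(1+0.046872) = 2/1.046872 = 1.91045.
ρ(B_{ω*}) = ω*−1 = 0.91045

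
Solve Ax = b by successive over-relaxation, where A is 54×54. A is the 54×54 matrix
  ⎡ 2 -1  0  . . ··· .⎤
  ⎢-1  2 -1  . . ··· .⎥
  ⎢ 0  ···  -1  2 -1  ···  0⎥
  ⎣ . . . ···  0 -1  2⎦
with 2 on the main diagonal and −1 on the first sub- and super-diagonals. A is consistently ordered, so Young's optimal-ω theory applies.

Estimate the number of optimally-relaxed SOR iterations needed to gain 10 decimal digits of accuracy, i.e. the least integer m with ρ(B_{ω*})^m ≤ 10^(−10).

With n=54, ρ(Jacobi) = cos(π/55) = 0.9983691.
√(1−ρ_J²) = |sin(π/55)| = 0.0570888
ω* = 2/(1 + 0.0570888) = 2/1.0570888 = 1.8919886.
[ρ_SOR] ω* − 1 = 0.8919886.
Need (0.8919886)^m ≤ 10^(−10): m ≥ 10·ln10/|ln 0.8919886| = 23.0259/0.114302 = 201.448 ⇒ m = 202.

m = 202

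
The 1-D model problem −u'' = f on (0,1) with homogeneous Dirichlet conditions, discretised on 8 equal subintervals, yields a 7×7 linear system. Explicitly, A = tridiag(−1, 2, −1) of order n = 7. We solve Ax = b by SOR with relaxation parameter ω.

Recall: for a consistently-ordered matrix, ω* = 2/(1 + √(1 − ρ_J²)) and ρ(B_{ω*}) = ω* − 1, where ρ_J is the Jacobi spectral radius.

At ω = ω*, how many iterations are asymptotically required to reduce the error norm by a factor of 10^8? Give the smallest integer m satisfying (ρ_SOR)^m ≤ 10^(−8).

m = 23

n=7: λ(B_J) = 1 − λ(A)/2 = cos(kπ/8); k=1 gives ρ_J = 0.9238795.
√(1−ρ_J²) = |sin(π/8)| = 0.3826834
Young: ω* = 2/(1+√(1−ρ_J²)) = 2/(1+0.3826834) = 2/1.3826834 = 1.4464627.
[ρ_SOR] ω* − 1 = 0.4464627.
(0.4464627)^m ≤ 10^{−8}  ⇒  m·ln(0.4464627) ≤ −8·ln10  ⇒  m ≥ 22.843  ⇒  m = 23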